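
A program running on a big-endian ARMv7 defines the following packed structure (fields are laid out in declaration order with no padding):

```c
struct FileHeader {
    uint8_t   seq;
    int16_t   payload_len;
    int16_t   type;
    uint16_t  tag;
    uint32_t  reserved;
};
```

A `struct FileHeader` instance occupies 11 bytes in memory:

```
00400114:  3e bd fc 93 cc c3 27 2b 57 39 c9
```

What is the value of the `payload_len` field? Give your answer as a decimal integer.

`payload_len` follows `seq` (1 byte), so it starts at byte offset 1 and occupies 2 bytes.
Bytes at offsets 1..2: BD FC.
Big-endian: lowest address holds the most-significant byte.
The bytes are already most-significant first: 0xBDFC.
Top bit is set, so as a signed 16-bit value this is 0xBDFC − 2^16 = -16900.

-16900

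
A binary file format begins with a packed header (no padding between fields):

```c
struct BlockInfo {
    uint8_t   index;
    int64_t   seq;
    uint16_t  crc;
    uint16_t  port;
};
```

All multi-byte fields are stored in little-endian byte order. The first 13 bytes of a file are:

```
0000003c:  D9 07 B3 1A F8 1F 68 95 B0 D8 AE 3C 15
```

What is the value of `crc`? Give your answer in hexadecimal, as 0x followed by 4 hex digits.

0xAED8

`crc` follows `index` (1 B), `seq` (8 B), so it starts at offset 1 + 8 = 9 and occupies 2 bytes.
Bytes at offsets 9..10: D8 AE.
In little-endian order the low byte comes first in memory.
Reassemble most-significant byte first: AE D8 → 0xAED8.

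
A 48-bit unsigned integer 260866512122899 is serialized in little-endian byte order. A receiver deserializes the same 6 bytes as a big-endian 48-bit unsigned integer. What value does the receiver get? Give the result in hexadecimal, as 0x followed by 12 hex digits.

260866512122899 in 48-bit hexadecimal is 0xED41B7C9F413.
Stored little-endian, the bytes at ascending addresses are 13 F4 C9 B7 41 ED.
Read back as big-endian, the last byte is least significant, giving 0x13F4C9B741ED.

0x13F4C9B741ED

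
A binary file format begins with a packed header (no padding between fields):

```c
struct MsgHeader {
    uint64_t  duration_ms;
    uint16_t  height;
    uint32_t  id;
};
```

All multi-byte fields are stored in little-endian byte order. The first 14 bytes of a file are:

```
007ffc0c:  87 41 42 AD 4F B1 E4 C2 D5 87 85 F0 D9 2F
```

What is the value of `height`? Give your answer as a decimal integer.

34773

`height` follows `duration_ms` (8 bytes), so it starts at byte offset 8 and occupies 2 bytes.
Bytes at offsets 8..9: D5 87.
Little-endian: lowest address holds the least-significant byte.
Reassemble most-significant byte first: 87 D5 → 0x87D5.
0x87D5 = 34773.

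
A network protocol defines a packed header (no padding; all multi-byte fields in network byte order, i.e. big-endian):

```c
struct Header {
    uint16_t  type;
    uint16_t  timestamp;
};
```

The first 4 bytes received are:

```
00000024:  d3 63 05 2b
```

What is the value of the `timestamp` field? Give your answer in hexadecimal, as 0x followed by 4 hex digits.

0x052B

`timestamp` follows `type` (2 bytes), so it starts at byte offset 2 and occupies 2 bytes.
Bytes at offsets 2..3: 05 2B.
Big-endian stores the most-significant byte at the lowest address.
The bytes are already most-significant first: 0x052B.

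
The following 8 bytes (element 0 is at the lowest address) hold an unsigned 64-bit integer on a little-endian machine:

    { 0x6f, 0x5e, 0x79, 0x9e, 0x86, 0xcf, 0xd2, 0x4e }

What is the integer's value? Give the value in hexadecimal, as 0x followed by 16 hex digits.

0x4ED2CF869E795E6F

Little-endian stores the least-significant byte at the lowest address.
Reassemble most-significant byte first: 4E D2 CF 86 9E 79 5E 6F → 0x4ED2CF869E795E6F.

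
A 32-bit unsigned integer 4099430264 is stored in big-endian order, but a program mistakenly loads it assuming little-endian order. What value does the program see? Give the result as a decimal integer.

2018990324

4099430264 in 32-bit hexadecimal is 0xF4585778.
Stored big-endian, the bytes at ascending addresses are F4 58 57 78.
Read back as little-endian, the first byte is least significant, giving 0x785758F4.
0x785758F4 = 2018990324.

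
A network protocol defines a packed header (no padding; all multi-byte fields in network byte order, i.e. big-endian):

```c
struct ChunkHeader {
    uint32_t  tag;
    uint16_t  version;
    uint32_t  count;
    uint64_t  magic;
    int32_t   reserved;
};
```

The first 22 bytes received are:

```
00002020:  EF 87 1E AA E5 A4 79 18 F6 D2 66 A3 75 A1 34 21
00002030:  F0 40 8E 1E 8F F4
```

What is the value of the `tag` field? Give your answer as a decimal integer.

4018609834

`tag` is the first field, at byte offset 0, occupying 4 bytes.
Bytes at offsets 0..3: EF 87 1E AA.
Big-endian: lowest address holds the most-significant byte.
The bytes are already most-significant first: 0xEF871EAA.
0xEF871EAA = 4018609834.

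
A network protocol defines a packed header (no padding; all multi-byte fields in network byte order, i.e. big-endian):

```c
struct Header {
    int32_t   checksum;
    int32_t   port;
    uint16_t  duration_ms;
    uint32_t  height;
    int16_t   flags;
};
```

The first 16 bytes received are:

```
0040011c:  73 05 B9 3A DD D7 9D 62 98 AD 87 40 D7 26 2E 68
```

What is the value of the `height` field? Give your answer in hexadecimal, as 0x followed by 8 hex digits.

0x8740D726

`height` follows `checksum` (4 B), `port` (4 B), `duration_ms` (2 B), so it starts at offset 4 + 4 + 2 = 10 and occupies 4 bytes.
Bytes at offsets 10..13: 87 40 D7 26.
In big-endian order the high byte comes first in memory.
The bytes are already most-significant first: 0x8740D726.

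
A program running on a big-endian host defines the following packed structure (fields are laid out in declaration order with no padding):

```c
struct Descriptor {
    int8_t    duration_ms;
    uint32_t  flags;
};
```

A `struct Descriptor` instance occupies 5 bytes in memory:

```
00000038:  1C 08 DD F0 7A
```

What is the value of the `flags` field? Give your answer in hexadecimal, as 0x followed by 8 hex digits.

0x08DDF07A

`flags` follows `duration_ms` (1 byte), so it starts at byte offset 1 and occupies 4 bytes.
Bytes at offsets 1..4: 08 DD F0 7A.
In big-endian order the high byte comes first in memory.
The bytes are already most-significant first: 0x08DDF07A.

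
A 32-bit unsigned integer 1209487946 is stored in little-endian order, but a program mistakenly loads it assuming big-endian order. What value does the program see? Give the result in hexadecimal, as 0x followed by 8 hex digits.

0x4A521748

1209487946 in 32-bit hexadecimal is 0x4817524A.
Stored little-endian, the bytes at ascending addresses are 4A 52 17 48.
Read back as big-endian, the last byte is least significant, giving 0x4A521748.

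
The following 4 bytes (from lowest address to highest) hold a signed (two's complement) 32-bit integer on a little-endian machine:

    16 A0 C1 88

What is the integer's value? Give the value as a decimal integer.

-2000576490

In little-endian order the low byte comes first in memory.
Reassemble most-significant byte first: 88 C1 A0 16 → 0x88C1A016.
Top bit is set, so as a signed 32-bit value this is 0x88C1A016 − 2^32 = -2000576490.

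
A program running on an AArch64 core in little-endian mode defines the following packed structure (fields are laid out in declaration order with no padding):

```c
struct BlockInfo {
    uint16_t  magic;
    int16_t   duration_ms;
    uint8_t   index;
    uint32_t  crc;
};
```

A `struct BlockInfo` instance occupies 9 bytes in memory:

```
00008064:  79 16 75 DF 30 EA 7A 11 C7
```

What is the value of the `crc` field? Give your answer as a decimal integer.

`crc` follows `magic` (2 B), `duration_ms` (2 B), `index` (1 B), so it starts at offset 2 + 2 + 1 = 5 and occupies 4 bytes.
Bytes at offsets 5..8: EA 7A 11 C7.
In little-endian order the low byte comes first in memory.
Reassemble most-significant byte first: C7 11 7A EA → 0xC7117AEA.
0xC7117AEA = 3339811562.

3339811562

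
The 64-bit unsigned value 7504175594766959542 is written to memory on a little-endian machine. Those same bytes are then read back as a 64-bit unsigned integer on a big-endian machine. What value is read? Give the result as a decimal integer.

13151423313050805352

7504175594766959542 in 64-bit hexadecimal is 0x68242FF1D23D83B6.
Stored little-endian, the bytes at ascending addresses are B6 83 3D D2 F1 2F 24 68.
Read back as big-endian, the last byte is least significant, giving 0xB6833DD2F12F2468.
0xB6833DD2F12F2468 = 13151423313050805352.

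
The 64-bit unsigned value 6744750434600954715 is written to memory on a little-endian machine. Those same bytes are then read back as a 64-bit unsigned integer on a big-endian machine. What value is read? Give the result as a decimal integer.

6744750434600954715 in 64-bit hexadecimal is 0x5D9A2AC8F90D2B5B.
Stored little-endian, the bytes at ascending addresses are 5B 2B 0D F9 C8 2A 9A 5D.
Read back as big-endian, the last byte is least significant, giving 0x5B2B0DF9C82A9A5D.
0x5B2B0DF9C82A9A5D = 6569359847906253405.

6569359847906253405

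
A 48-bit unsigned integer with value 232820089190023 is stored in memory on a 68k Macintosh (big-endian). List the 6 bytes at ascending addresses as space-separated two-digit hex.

232820089190023 in hexadecimal, padded to 48 bits, is 0xD3BFA6B67687.
Split into bytes (most-significant first): D3 BF A6 B6 76 87.
In big-endian order the high byte comes first in memory.
So the memory order matches the most-significant-first order: D3 BF A6 B6 76 87.

D3 BF A6 B6 76 87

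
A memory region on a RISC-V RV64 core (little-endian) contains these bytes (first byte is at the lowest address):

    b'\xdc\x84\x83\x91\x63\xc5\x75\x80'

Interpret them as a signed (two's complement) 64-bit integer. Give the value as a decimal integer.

Little-endian: lowest address holds the least-significant byte.
Reassemble most-significant byte first: 80 75 C5 63 91 83 84 DC → 0x8075C563918384DC.
Top bit is set, so as a signed 64-bit value this is 0x8075C563918384DC − 2^64 = -9190222433145879332.

-9190222433145879332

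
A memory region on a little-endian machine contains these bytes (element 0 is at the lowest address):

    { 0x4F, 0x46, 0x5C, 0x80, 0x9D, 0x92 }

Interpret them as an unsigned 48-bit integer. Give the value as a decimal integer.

161205161051727

In little-endian order the low byte comes first in memory.
Reassemble most-significant byte first: 92 9D 80 5C 46 4F → 0x929D805C464F.
0x929D805C464F = 161205161051727.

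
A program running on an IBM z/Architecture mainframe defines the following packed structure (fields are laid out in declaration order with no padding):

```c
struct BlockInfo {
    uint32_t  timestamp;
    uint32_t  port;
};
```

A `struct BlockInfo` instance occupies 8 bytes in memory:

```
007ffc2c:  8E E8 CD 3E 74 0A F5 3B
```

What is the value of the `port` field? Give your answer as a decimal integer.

1946875195

`port` follows `timestamp` (4 bytes), so it starts at byte offset 4 and occupies 4 bytes.
Bytes at offsets 4..7: 74 0A F5 3B.
In big-endian order the high byte comes first in memory.
The bytes are already most-significant first: 0x740AF53B.
0x740AF53B = 1946875195.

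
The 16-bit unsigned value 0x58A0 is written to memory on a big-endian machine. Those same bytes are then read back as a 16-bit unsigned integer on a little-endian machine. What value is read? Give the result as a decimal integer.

Stored big-endian, the bytes at ascending addresses are 58 A0.
Read back as little-endian, the first byte is least significant, giving 0xA058.
0xA058 = 41048.

41048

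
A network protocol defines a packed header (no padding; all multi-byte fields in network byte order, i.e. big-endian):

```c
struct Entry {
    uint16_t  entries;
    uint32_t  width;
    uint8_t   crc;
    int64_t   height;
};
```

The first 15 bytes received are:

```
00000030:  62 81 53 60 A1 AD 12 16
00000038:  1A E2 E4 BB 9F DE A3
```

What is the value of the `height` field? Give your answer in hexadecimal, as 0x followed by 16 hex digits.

0x161AE2E4BB9FDEA3

`height` follows `entries` (2 B), `width` (4 B), `crc` (1 B), so it starts at offset 2 + 4 + 1 = 7 and occupies 8 bytes.
Bytes at offsets 7..14: 16 1A E2 E4 BB 9F DE A3.
In big-endian order the high byte comes first in memory.
The bytes are already most-significant first: 0x161AE2E4BB9FDEA3.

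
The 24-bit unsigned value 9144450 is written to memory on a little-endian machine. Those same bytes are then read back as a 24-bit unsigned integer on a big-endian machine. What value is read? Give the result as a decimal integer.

9144450 in 24-bit hexadecimal is 0x8B8882.
Stored little-endian, the bytes at ascending addresses are 82 88 8B.
Read back as big-endian, the last byte is least significant, giving 0x82888B.
0x82888B = 8554635.

8554635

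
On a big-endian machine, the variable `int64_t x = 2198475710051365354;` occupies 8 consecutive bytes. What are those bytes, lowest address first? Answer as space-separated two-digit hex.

1E 82 8E 02 A0 EF B1 EA

2198475710051365354 in hexadecimal, padded to 64 bits, is 0x1E828E02A0EFB1EA.
Split into bytes (most-significant first): 1E 82 8E 02 A0 EF B1 EA.
Big-endian: lowest address holds the most-significant byte.
So the memory order matches the most-significant-first order: 1E 82 8E 02 A0 EF B1 EA.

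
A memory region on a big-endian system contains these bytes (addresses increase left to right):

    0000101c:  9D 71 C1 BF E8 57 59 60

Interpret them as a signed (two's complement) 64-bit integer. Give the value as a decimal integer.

Big-endian stores the most-significant byte at the lowest address.
The bytes are already most-significant first: 0x9D71C1BFE8575960.
Top bit is set, so as a signed 64-bit value this is 0x9D71C1BFE8575960 − 2^64 = -7101682107405608608.

-7101682107405608608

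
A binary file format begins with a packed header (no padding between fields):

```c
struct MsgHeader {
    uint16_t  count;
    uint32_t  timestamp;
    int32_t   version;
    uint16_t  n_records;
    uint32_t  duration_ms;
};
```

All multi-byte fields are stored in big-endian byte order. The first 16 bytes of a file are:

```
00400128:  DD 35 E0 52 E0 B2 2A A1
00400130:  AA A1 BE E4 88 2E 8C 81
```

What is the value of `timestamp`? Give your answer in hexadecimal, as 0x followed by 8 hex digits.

0xE052E0B2

`timestamp` follows `count` (2 bytes), so it starts at byte offset 2 and occupies 4 bytes.
Bytes at offsets 2..5: E0 52 E0 B2.
Big-endian: lowest address holds the most-significant byte.
The bytes are already most-significant first: 0xE052E0B2.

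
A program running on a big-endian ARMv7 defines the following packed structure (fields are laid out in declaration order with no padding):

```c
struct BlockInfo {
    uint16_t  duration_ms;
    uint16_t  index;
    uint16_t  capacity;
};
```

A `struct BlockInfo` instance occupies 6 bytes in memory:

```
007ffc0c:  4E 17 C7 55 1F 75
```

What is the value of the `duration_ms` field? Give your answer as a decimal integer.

19991

`duration_ms` is the first field, at byte offset 0, occupying 2 bytes.
Bytes at offsets 0..1: 4E 17.
In big-endian order the high byte comes first in memory.
The bytes are already most-significant first: 0x4E17.
0x4E17 = 19991.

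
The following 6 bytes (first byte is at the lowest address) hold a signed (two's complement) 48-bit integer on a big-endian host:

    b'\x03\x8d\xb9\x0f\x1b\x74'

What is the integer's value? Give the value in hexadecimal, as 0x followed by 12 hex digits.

0x038DB90F1B74

Big-endian: lowest address holds the most-significant byte.
The bytes are already most-significant first: 0x038DB90F1B74.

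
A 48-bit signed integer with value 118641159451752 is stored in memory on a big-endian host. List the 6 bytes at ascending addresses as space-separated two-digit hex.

6B E7 4C 2A 34 68

118641159451752 in hexadecimal, padded to 48 bits, is 0x6BE74C2A3468.
Split into bytes (most-significant first): 6B E7 4C 2A 34 68.
Big-endian stores the most-significant byte at the lowest address.
So the memory order matches the most-significant-first order: 6B E7 4C 2A 34 68.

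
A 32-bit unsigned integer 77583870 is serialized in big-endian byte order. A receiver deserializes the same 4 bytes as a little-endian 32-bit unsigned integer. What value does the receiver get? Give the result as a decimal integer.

77583870 in 32-bit hexadecimal is 0x049FD5FE.
Stored big-endian, the bytes at ascending addresses are 04 9F D5 FE.
Read back as little-endian, the first byte is least significant, giving 0xFED59F04.
0xFED59F04 = 4275412740.

4275412740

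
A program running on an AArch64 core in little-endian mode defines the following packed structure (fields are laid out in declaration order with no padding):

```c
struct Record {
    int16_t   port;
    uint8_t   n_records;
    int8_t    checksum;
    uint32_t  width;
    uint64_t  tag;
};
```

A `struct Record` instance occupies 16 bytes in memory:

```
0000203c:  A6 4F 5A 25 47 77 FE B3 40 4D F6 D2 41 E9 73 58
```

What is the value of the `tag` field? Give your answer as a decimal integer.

`tag` follows `port` (2 B), `n_records` (1 B), `checksum` (1 B), `width` (4 B), so it starts at offset 2 + 1 + 1 + 4 = 8 and occupies 8 bytes.
Bytes at offsets 8..15: 40 4D F6 D2 41 E9 73 58.
Little-endian: lowest address holds the least-significant byte.
Reassemble most-significant byte first: 58 73 E9 41 D2 F6 4D 40 → 0x5873E941D2F64D40.
0x5873E941D2F64D40 = 6373694366580886848.

6373694366580886848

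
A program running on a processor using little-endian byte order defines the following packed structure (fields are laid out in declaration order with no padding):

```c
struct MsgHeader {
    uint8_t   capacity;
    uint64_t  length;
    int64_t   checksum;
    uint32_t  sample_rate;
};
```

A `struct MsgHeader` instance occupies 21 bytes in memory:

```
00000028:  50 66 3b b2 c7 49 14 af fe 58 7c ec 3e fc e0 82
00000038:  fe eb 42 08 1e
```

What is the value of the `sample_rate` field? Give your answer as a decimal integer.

`sample_rate` follows `capacity` (1 B), `length` (8 B), `checksum` (8 B), so it starts at offset 1 + 8 + 8 = 17 and occupies 4 bytes.
Bytes at offsets 17..20: EB 42 08 1E.
In little-endian order the low byte comes first in memory.
Reassemble most-significant byte first: 1E 08 42 EB → 0x1E0842EB.
0x1E0842EB = 503857899.

503857899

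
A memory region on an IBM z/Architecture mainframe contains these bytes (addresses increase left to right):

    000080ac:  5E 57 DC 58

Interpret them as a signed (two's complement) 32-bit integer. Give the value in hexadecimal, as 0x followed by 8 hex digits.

In big-endian order the high byte comes first in memory.
The bytes are already most-significant first: 0x5E57DC58.

0x5E57DC58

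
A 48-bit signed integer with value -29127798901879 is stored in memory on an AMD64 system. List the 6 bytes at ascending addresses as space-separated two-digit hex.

89 B3 E4 27 82 E5

Two's complement of -29127798901879 in 48 bits: 29127798901879 = 0x1A7DD81B4C77; invert → 0xE58227E4B388; add 1 → 0xE58227E4B389.
Split into bytes (most-significant first): E5 82 27 E4 B3 89.
In little-endian order the low byte comes first in memory.
So at ascending addresses the bytes are 89 B3 E4 27 82 E5.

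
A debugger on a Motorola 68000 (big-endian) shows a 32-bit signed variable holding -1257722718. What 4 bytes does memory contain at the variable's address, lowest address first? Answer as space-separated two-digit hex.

Two's complement of -1257722718 in 32 bits: 1257722718 = 0x4AF7535E; invert → 0xB508ACA1; add 1 → 0xB508ACA2.
Split into bytes (most-significant first): B5 08 AC A2.
Big-endian: lowest address holds the most-significant byte.
So the memory order matches the most-significant-first order: B5 08 AC A2.

B5 08 AC A2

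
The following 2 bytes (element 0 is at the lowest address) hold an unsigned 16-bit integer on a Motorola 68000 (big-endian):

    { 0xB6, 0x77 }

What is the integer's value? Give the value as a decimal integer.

46711

Big-endian stores the most-significant byte at the lowest address.
The bytes are already most-significant first: 0xB677.
0xB677 = 46711.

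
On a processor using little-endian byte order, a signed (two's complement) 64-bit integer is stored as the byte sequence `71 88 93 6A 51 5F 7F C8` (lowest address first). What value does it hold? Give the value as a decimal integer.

In little-endian order the low byte comes first in memory.
Reassemble most-significant byte first: C8 7F 5F 51 6A 93 88 71 → 0xC87F5F516A938871.
Top bit is set, so as a signed 64-bit value this is 0xC87F5F516A938871 − 2^64 = -3999373140796667791.

-3999373140796667791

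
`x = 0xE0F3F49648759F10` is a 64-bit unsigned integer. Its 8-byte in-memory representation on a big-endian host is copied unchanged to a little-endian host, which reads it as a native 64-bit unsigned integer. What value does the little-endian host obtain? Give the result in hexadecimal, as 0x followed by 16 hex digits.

Stored big-endian, the bytes at ascending addresses are E0 F3 F4 96 48 75 9F 10.
Read back as little-endian, the first byte is least significant, giving 0x109F754896F4F3E0.

0x109F754896F4F3E0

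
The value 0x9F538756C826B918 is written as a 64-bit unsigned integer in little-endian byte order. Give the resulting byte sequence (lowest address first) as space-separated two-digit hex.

18 B9 26 C8 56 87 53 9F

Split into bytes (most-significant first): 9F 53 87 56 C8 26 B9 18.
Little-endian: lowest address holds the least-significant byte.
So at ascending addresses the bytes are 18 B9 26 C8 56 87 53 9F.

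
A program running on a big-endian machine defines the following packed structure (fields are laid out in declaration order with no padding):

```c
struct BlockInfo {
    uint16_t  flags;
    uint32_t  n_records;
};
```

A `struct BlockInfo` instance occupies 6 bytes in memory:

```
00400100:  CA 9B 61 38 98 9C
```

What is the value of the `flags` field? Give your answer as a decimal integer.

51867

`flags` is the first field, at byte offset 0, occupying 2 bytes.
Bytes at offsets 0..1: CA 9B.
In big-endian order the high byte comes first in memory.
The bytes are already most-significant first: 0xCA9B.
0xCA9B = 51867.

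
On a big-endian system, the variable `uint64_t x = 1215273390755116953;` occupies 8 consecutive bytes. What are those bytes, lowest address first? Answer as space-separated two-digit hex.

1215273390755116953 in hexadecimal, padded to 64 bits, is 0x10DD84B5C8F17799.
Split into bytes (most-significant first): 10 DD 84 B5 C8 F1 77 99.
In big-endian order the high byte comes first in memory.
So the memory order matches the most-significant-first order: 10 DD 84 B5 C8 F1 77 99.

10 DD 84 B5 C8 F1 77 99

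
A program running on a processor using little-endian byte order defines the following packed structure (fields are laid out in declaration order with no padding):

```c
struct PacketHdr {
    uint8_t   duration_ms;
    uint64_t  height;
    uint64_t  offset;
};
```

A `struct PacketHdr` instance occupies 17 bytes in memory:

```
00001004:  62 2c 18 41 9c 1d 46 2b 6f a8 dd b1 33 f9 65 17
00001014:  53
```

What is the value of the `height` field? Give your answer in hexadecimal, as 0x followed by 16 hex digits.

`height` follows `duration_ms` (1 byte), so it starts at byte offset 1 and occupies 8 bytes.
Bytes at offsets 1..8: 2C 18 41 9C 1D 46 2B 6F.
In little-endian order the low byte comes first in memory.
Reassemble most-significant byte first: 6F 2B 46 1D 9C 41 18 2C → 0x6F2B461D9C41182C.

0x6F2B461D9C41182C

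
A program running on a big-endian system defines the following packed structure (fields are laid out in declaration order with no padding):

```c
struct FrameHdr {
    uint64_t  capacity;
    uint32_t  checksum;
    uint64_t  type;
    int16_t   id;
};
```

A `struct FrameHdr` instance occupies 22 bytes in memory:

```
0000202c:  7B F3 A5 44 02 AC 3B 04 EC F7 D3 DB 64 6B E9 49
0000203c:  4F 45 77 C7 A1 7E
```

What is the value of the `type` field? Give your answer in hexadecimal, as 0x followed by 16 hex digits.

`type` follows `capacity` (8 B), `checksum` (4 B), so it starts at offset 8 + 4 = 12 and occupies 8 bytes.
Bytes at offsets 12..19: 64 6B E9 49 4F 45 77 C7.
In big-endian order the high byte comes first in memory.
The bytes are already most-significant first: 0x646BE9494F4577C7.

0x646BE9494F4577C7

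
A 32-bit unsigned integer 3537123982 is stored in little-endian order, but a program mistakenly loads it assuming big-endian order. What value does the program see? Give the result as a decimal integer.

2386220242

3537123982 in 32-bit hexadecimal is 0xD2D43A8E.
Stored little-endian, the bytes at ascending addresses are 8E 3A D4 D2.
Read back as big-endian, the last byte is least significant, giving 0x8E3AD4D2.
0x8E3AD4D2 = 2386220242.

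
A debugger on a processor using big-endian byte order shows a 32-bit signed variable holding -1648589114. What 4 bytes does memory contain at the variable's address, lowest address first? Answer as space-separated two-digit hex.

9D BC 86 C6

Two's complement of -1648589114 in 32 bits: 1648589114 = 0x6243793A; invert → 0x9DBC86C5; add 1 → 0x9DBC86C6.
Split into bytes (most-significant first): 9D BC 86 C6.
Big-endian: lowest address holds the most-significant byte.
So the memory order matches the most-significant-first order: 9D BC 86 C6.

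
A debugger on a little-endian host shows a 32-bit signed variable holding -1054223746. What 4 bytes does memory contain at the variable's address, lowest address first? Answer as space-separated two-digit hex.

Two's complement of -1054223746 in 32 bits: 1054223746 = 0x3ED62D82; invert → 0xC129D27D; add 1 → 0xC129D27E.
Split into bytes (most-significant first): C1 29 D2 7E.
In little-endian order the low byte comes first in memory.
So at ascending addresses the bytes are 7E D2 29 C1.

7E D2 29 C1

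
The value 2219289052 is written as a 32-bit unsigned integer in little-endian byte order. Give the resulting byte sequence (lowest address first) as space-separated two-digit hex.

DC A9 47 84

2219289052 in hexadecimal, padded to 32 bits, is 0x8447A9DC.
Split into bytes (most-significant first): 84 47 A9 DC.
Little-endian: lowest address holds the least-significant byte.
So at ascending addresses the bytes are DC A9 47 84.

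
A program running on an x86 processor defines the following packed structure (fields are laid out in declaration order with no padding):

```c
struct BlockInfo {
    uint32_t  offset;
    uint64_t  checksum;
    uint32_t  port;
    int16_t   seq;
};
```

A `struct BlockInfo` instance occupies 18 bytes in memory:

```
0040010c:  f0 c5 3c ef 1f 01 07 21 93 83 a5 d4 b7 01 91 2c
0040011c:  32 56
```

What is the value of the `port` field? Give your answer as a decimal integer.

747700663

`port` follows `offset` (4 B), `checksum` (8 B), so it starts at offset 4 + 8 = 12 and occupies 4 bytes.
Bytes at offsets 12..15: B7 01 91 2C.
Little-endian: lowest address holds the least-significant byte.
Reassemble most-significant byte first: 2C 91 01 B7 → 0x2C9101B7.
0x2C9101B7 = 747700663.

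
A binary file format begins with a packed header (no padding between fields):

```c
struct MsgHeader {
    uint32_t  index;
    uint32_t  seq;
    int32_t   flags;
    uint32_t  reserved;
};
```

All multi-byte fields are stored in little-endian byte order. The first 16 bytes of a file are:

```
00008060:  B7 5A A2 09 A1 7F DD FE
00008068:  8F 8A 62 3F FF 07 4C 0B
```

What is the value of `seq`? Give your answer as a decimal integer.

`seq` follows `index` (4 bytes), so it starts at byte offset 4 and occupies 4 bytes.
Bytes at offsets 4..7: A1 7F DD FE.
Little-endian: lowest address holds the least-significant byte.
Reassemble most-significant byte first: FE DD 7F A1 → 0xFEDD7FA1.
0xFEDD7FA1 = 4275928993.

4275928993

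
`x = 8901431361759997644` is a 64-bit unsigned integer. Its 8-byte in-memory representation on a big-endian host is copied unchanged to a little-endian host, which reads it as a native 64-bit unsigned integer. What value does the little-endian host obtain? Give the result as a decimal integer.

14766803341283199099

8901431361759997644 in 64-bit hexadecimal is 0x7B883CA96639EECC.
Stored big-endian, the bytes at ascending addresses are 7B 88 3C A9 66 39 EE CC.
Read back as little-endian, the first byte is least significant, giving 0xCCEE3966A93C887B.
0xCCEE3966A93C887B = 14766803341283199099.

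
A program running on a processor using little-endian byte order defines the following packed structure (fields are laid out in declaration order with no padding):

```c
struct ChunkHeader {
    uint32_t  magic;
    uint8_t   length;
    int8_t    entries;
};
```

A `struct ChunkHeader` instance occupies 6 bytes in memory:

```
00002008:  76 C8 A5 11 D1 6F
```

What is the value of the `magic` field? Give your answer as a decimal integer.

296077430

`magic` is the first field, at byte offset 0, occupying 4 bytes.
Bytes at offsets 0..3: 76 C8 A5 11.
In little-endian order the low byte comes first in memory.
Reassemble most-significant byte first: 11 A5 C8 76 → 0x11A5C876.
0x11A5C876 = 296077430.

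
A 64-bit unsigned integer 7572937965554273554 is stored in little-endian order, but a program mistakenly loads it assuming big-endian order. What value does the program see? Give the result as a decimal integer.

1336987305750698089

7572937965554273554 in 64-bit hexadecimal is 0x69187AF4DEEE8D12.
Stored little-endian, the bytes at ascending addresses are 12 8D EE DE F4 7A 18 69.
Read back as big-endian, the last byte is least significant, giving 0x128DEEDEF47A1869.
0x128DEEDEF47A1869 = 1336987305750698089.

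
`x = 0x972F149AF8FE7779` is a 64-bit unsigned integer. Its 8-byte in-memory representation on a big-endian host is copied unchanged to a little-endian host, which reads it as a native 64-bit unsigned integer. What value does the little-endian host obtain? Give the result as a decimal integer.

Stored big-endian, the bytes at ascending addresses are 97 2F 14 9A F8 FE 77 79.
Read back as little-endian, the first byte is least significant, giving 0x7977FEF89A142F97.
0x7977FEF89A142F97 = 8752744744508206999.

8752744744508206999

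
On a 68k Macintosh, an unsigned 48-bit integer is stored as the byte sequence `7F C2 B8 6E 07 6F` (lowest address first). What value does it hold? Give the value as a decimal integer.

In big-endian order the high byte comes first in memory.
The bytes are already most-significant first: 0x7FC2B86E076F.
0x7FC2B86E076F = 140474294601583.

140474294601583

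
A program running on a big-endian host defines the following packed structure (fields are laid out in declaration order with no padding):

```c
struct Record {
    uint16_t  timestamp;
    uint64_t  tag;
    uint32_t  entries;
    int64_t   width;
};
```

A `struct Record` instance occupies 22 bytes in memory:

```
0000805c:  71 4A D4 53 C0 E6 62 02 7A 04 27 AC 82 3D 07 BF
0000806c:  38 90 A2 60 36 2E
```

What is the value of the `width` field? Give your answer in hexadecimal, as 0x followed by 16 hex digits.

`width` follows `timestamp` (2 B), `tag` (8 B), `entries` (4 B), so it starts at offset 2 + 8 + 4 = 14 and occupies 8 bytes.
Bytes at offsets 14..21: 07 BF 38 90 A2 60 36 2E.
In big-endian order the high byte comes first in memory.
The bytes are already most-significant first: 0x07BF3890A260362E.

0x07BF3890A260362E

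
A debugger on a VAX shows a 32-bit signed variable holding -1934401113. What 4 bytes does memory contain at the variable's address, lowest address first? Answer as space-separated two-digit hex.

Two's complement of -1934401113 in 32 bits: 1934401113 = 0x734C9E59; invert → 0x8CB361A6; add 1 → 0x8CB361A7.
Split into bytes (most-significant first): 8C B3 61 A7.
In little-endian order the low byte comes first in memory.
So at ascending addresses the bytes are A7 61 B3 8C.

A7 61 B3 8C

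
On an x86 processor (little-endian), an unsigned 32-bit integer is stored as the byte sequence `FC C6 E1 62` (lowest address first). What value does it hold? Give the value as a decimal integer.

Little-endian: lowest address holds the least-significant byte.
Reassemble most-significant byte first: 62 E1 C6 FC → 0x62E1C6FC.
0x62E1C6FC = 1658963708.

1658963708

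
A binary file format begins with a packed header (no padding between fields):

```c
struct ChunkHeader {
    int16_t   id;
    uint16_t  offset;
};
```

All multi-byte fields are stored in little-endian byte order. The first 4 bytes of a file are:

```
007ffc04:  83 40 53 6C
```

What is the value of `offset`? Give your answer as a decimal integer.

27731

`offset` follows `id` (2 bytes), so it starts at byte offset 2 and occupies 2 bytes.
Bytes at offsets 2..3: 53 6C.
In little-endian order the low byte comes first in memory.
Reassemble most-significant byte first: 6C 53 → 0x6C53.
0x6C53 = 27731.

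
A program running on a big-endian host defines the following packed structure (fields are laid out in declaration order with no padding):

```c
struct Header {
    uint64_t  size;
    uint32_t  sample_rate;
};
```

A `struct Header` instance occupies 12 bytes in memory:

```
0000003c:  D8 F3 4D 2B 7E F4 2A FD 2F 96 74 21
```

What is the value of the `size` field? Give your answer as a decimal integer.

`size` is the first field, at byte offset 0, occupying 8 bytes.
Bytes at offsets 0..7: D8 F3 4D 2B 7E F4 2A FD.
Big-endian stores the most-significant byte at the lowest address.
The bytes are already most-significant first: 0xD8F34D2B7EF42AFD.
0xD8F34D2B7EF42AFD = 15632923580741987069.

15632923580741987069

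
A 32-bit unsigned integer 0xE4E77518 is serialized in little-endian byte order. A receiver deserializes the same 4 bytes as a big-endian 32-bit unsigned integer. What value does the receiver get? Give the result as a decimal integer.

410380260

Stored little-endian, the bytes at ascending addresses are 18 75 E7 E4.
Read back as big-endian, the last byte is least significant, giving 0x1875E7E4.
0x1875E7E4 = 410380260.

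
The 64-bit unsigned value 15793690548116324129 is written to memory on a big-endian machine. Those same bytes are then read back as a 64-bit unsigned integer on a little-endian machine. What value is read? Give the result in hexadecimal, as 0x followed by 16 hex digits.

15793690548116324129 in 64-bit hexadecimal is 0xDB2E75DFFCEAFF21.
Stored big-endian, the bytes at ascending addresses are DB 2E 75 DF FC EA FF 21.
Read back as little-endian, the first byte is least significant, giving 0x21FFEAFCDF752EDB.

0x21FFEAFCDF752EDB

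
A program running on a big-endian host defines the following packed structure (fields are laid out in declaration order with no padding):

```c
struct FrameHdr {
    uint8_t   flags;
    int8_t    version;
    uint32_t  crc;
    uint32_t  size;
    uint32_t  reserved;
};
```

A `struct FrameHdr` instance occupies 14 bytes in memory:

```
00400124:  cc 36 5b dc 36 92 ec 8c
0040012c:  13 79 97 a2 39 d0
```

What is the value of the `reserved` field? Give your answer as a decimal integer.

2543991248

`reserved` follows `flags` (1 B), `version` (1 B), `crc` (4 B), `size` (4 B), so it starts at offset 1 + 1 + 4 + 4 = 10 and occupies 4 bytes.
Bytes at offsets 10..13: 97 A2 39 D0.
Big-endian stores the most-significant byte at the lowest address.
The bytes are already most-significant first: 0x97A239D0.
0x97A239D0 = 2543991248.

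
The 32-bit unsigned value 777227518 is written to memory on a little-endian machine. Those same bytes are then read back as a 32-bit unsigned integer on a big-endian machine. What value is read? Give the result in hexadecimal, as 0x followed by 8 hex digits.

0xFE8C532E

777227518 in 32-bit hexadecimal is 0x2E538CFE.
Stored little-endian, the bytes at ascending addresses are FE 8C 53 2E.
Read back as big-endian, the last byte is least significant, giving 0xFE8C532E.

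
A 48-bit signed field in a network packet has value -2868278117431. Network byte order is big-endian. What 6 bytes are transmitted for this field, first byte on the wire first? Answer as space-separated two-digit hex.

Two's complement of -2868278117431 in 48 bits: 2868278117431 = 0x029BD2B2C437; invert → 0xFD642D4D3BC8; add 1 → 0xFD642D4D3BC9.
Split into bytes (most-significant first): FD 64 2D 4D 3B C9.
Big-endian: lowest address holds the most-significant byte.
So the memory order matches the most-significant-first order: FD 64 2D 4D 3B C9.

FD 64 2D 4D 3B C9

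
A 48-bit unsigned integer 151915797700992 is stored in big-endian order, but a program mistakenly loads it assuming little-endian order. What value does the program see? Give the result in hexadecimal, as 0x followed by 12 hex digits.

151915797700992 in 48-bit hexadecimal is 0x8A2AA7286180.
Stored big-endian, the bytes at ascending addresses are 8A 2A A7 28 61 80.
Read back as little-endian, the first byte is least significant, giving 0x806128A72A8A.

0x806128A72A8A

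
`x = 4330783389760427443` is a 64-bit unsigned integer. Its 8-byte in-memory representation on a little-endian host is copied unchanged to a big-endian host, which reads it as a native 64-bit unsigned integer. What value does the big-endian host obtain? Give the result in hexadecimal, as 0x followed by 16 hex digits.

0xB315D5298C081A3C

4330783389760427443 in 64-bit hexadecimal is 0x3C1A088C29D515B3.
Stored little-endian, the bytes at ascending addresses are B3 15 D5 29 8C 08 1A 3C.
Read back as big-endian, the last byte is least significant, giving 0xB315D5298C081A3C.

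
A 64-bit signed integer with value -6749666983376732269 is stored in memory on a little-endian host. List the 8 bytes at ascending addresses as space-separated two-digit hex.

93 BF A5 CF A3 5D 54 A2

Two's complement of -6749666983376732269 in 64 bits: 6749666983376732269 = 0x5DABA25C305A406D; invert → 0xA2545DA3CFA5BF92; add 1 → 0xA2545DA3CFA5BF93.
Split into bytes (most-significant first): A2 54 5D A3 CF A5 BF 93.
In little-endian order the low byte comes first in memory.
So at ascending addresses the bytes are 93 BF A5 CF A3 5D 54 A2.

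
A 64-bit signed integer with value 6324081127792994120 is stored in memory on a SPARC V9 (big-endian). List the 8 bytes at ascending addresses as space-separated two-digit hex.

6324081127792994120 in hexadecimal, padded to 64 bits, is 0x57C3A64780DA6748.
Split into bytes (most-significant first): 57 C3 A6 47 80 DA 67 48.
Big-endian stores the most-significant byte at the lowest address.
So the memory order matches the most-significant-first order: 57 C3 A6 47 80 DA 67 48.

57 C3 A6 47 80 DA 67 48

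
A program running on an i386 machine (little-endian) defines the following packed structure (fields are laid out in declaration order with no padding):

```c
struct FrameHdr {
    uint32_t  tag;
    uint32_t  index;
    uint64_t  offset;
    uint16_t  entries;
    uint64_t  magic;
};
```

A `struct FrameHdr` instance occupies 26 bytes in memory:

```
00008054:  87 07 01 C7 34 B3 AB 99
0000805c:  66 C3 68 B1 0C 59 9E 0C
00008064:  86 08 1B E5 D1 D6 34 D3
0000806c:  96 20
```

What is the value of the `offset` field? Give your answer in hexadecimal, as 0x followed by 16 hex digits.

`offset` follows `tag` (4 B), `index` (4 B), so it starts at offset 4 + 4 = 8 and occupies 8 bytes.
Bytes at offsets 8..15: 66 C3 68 B1 0C 59 9E 0C.
Little-endian stores the least-significant byte at the lowest address.
Reassemble most-significant byte first: 0C 9E 59 0C B1 68 C3 66 → 0x0C9E590CB168C366.

0x0C9E590CB168C366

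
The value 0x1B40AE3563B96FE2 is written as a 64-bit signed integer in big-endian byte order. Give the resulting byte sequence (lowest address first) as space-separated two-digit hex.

Split into bytes (most-significant first): 1B 40 AE 35 63 B9 6F E2.
In big-endian order the high byte comes first in memory.
So the memory order matches the most-significant-first order: 1B 40 AE 35 63 B9 6F E2.

1B 40 AE 35 63 B9 6F E2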